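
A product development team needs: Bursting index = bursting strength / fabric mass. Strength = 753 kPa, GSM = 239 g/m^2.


Formula: Bursting Index = Bursting Strength / Fabric GSM
BI = 753 kPa / 239 g/m^2
BI = 3.151 kPa/(g/m^2)

3.151 kPa/(g/m^2)


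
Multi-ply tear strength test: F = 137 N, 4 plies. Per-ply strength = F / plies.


Formula: Per-ply strength = Total force / Number of plies
Per-ply = 137 N / 4
Per-ply = 34.25 N

34.25 N


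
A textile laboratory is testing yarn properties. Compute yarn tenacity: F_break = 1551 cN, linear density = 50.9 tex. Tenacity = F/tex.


Formula: Tenacity = Breaking force / Linear density
Tenacity = 1551 cN / 50.9 tex
Tenacity = 30.47 cN/tex

30.47 cN/tex


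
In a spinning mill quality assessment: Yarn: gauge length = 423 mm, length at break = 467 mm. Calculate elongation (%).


Formula: Elongation (%) = ((L_break - L0) / L0) * 100
Step 1: Extension = 467 - 423 = 44 mm
Step 2: Elongation = (44 / 423) * 100
Step 3: Elongation = 0.104019 * 100 = 10.4019% ≈ 10.4%

10.4%


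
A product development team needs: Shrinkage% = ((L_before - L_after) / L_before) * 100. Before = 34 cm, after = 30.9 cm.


Formula: Shrinkage% = ((L_before - L_after) / L_before) * 100
Step 1: Shrinkage = 34 - 30.9 = 3.1 cm
Step 2: Shrinkage% = (3.1 / 34) * 100
Step 3: Shrinkage% = 0.091176 * 100 = 9.1176% ≈ 9.1%

9.1%


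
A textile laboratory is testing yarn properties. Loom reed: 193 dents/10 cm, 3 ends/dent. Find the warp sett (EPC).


Formula: EPC = (dents per 10 cm * ends per dent) / 10
Step 1: Total ends per 10 cm = 193 * 3 = 579
Step 2: EPC = 579 / 10 = 57.9 ends/cm

57.9 ends/cm


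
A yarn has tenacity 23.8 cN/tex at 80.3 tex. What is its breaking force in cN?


Formula: Breaking force = Tenacity * Linear density
F = 23.8 cN/tex * 80.3 tex
F = 1911.14 cN

1911.14 cN


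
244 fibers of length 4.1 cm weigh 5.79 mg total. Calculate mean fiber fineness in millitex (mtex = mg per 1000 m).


Formula: fineness (mtex) = mass (mg) / total length (km) = (mass_mg / total_length_m) * 1000
Step 1: Convert fiber length: 4.1 cm = 0.041 m
Step 2: Total fiber length = 244 * 0.041 = 10.004 m
Step 3: Linear density = 5.79 mg / 10.004 m = 0.5788 mg/m
Step 4: fineness = 0.5788 * 1000 = 578.8 mtex

578.8 mtex


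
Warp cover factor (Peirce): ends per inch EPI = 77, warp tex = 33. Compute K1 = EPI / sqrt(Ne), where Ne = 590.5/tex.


Formula: K1 = EPI / sqrt(Ne), with Ne = 590.5 / tex_warp
Step 1: Ne = 590.5 / 33 = 17.894
Step 2: sqrt(Ne) = sqrt(17.894) = 4.2301
Step 3: K1 = 77 / 4.2301 = 18.2

18.2


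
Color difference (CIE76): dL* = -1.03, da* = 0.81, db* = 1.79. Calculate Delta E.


Formula: Delta E = sqrt(dL*^2 + da*^2 + db*^2)
Step 1: dL*^2 = (-1.03)^2 = 1.0609
Step 2: da*^2 = 0.81^2 = 0.6561
Step 3: db*^2 = 1.79^2 = 3.2041
Step 4: Sum = 1.0609 + 0.6561 + 3.2041 = 4.9211
Step 5: Delta E = sqrt(4.9211) = 2.22

2.22 Delta E


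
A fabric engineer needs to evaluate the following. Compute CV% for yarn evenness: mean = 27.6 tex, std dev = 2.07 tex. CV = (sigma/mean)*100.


Formula: CV% = (standard deviation / mean) * 100
Step 1: Ratio = 2.07 / 27.6 = 0.075
Step 2: CV% = 0.075 * 100 = 7.5%

7.5%


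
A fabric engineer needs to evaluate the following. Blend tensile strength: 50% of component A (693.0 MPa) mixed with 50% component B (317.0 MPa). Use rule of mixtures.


Formula: Blend property = (fraction_A * property_A) + (fraction_B * property_B)
Step 1: Contribution A = 50/100 * 693.0 MPa = 346.5 MPa
Step 2: Contribution B = 50/100 * 317.0 MPa = 158.5 MPa
Step 3: Blend tensile strength = 346.5 + 158.5 = 505.0 MPa

505.0 MPa


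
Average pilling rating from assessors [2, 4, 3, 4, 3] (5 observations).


Formula: Mean = sum / count
Sum = 2 + 4 + 3 + 4 + 3 = 16
Mean = 16 / 5 = 3.2

3.2


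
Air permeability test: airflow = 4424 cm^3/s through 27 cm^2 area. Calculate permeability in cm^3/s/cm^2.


Formula: Air Permeability = Airflow / Test Area
AP = 4424 cm^3/s / 27 cm^2
AP = 163.9 cm^3/s/cm^2

163.9 cm^3/s/cm^2


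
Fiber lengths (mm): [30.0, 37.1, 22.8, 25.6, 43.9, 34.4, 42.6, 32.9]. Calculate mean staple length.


Formula: Mean = sum of lengths / count
Sum = 30.0 + 37.1 + 22.8 + 25.6 + 43.9 + 34.4 + 42.6 + 32.9
Sum = 269.3 mm
Mean = 269.3 / 8 = 33.66 mm

33.66 mm


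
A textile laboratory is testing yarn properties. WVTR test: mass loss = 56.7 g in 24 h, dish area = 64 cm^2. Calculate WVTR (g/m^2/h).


Formula: WVTR = mass_loss / (area * time)
Step 1: Convert area: 64 cm^2 = 0.0064 m^2
Step 2: WVTR = 56.7 g / (0.0064 m^2 * 24 h)
Step 3: WVTR = 56.7 / 0.1536 = 369.1 g/m^2/h

369.1 g/m^2/h


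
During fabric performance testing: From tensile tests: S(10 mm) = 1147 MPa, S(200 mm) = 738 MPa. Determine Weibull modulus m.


Formula: m = ln(L1/L2) / ln(S2/S1)
Step 1: ln(L1/L2) = ln(10/200) = -2.99573
Step 2: S2/S1 = 738/1147 = 0.64342
Step 3: ln(S2/S1) = ln(0.64342) = -0.44096
Step 4: m = -2.99573 / -0.44096 = 6.79

6.79 (Weibull m)


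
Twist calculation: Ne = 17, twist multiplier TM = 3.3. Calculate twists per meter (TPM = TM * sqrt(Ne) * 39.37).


Formula: TPM = TM * sqrt(Ne) * 39.37
Step 1: sqrt(Ne) = sqrt(17) = 4.1231
Step 2: TM * sqrt(Ne) = 3.3 * 4.1231 = 13.6062
Step 3: TPM = 13.6062 * 39.37 = 536 twists/m

536 twists/m


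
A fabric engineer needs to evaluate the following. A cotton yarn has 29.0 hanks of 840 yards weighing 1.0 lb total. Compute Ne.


Formula: Ne = hanks / mass_lb
Substituting: Ne = 29.0 / 1.0
Ne = 29.0

29.0 Ne


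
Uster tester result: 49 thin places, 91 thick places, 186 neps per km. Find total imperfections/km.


Formula: Total = thin places + thick places + neps
Total = 49 + 91 + 186
Total = 326 imperfections/km

326 imperfections/km


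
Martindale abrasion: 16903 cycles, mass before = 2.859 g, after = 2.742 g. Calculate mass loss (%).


Formula: Mass loss% = ((m_before - m_after) / m_before) * 100
Step 1: Mass loss = 2.859 - 2.742 = 0.117 g
Step 2: Ratio = 0.117 / 2.859 = 0.0409234
Step 3: Mass loss% = 0.0409234 * 100 = 4.09234% ≈ 4.09%

4.09%


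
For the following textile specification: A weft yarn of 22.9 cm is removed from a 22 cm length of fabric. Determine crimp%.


Formula: Crimp% = ((L_yarn - L_fabric) / L_fabric) * 100
Step 1: Extension = 22.9 - 22 = 0.9 cm
Step 2: Crimp% = (0.9 / 22) * 100
Step 3: Crimp% = 0.040909 * 100 = 4.0909% ≈ 4.1%

4.1%


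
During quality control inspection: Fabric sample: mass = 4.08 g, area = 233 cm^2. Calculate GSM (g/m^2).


Formula: GSM = mass_g / area_m2
Step 1: Convert area: 233 cm^2 = 233 / 10000 = 0.0233 m^2
Step 2: GSM = 4.08 g / 0.0233 m^2 = 175.1 g/m^2

175.1 g/m^2


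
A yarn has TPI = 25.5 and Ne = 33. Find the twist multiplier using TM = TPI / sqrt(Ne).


Formula: TM = TPI / sqrt(Ne)
Step 1: sqrt(Ne) = sqrt(33) = 5.7446
Step 2: TM = 25.5 / 5.7446 = 4.44

4.44 TM


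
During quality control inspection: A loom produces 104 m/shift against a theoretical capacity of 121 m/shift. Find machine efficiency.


Formula: Efficiency% = (Actual output / Theoretical output) * 100
Efficiency% = (104 / 121) * 100
Efficiency% = 0.859504 * 100 = 85.9504% ≈ 86.0%

86.0%


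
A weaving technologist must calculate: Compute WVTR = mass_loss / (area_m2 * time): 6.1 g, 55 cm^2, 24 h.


Formula: WVTR = mass_loss / (area * time)
Step 1: Convert area: 55 cm^2 = 0.0055 m^2
Step 2: WVTR = 6.1 g / (0.0055 m^2 * 24 h)
Step 3: WVTR = 6.1 / 0.132 = 46.2 g/m^2/h

46.2 g/m^2/h


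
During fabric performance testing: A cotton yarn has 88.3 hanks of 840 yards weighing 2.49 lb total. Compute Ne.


Formula: Ne = hanks / mass_lb
Substituting: Ne = 88.3 / 2.49
Ne = 35.5

35.5 Ne


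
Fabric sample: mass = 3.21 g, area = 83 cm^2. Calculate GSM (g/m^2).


Formula: GSM = mass_g / area_m2
Step 1: Convert area: 83 cm^2 = 83 / 10000 = 0.0083 m^2
Step 2: GSM = 3.21 g / 0.0083 m^2 = 386.7 g/m^2

386.7 g/m^2


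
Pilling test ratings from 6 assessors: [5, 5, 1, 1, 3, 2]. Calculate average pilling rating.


Formula: Mean = sum / count
Sum = 5 + 5 + 1 + 1 + 3 + 2 = 17
Mean = 17 / 6 = 2.8

2.8


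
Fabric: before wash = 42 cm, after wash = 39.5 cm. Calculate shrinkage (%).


Formula: Shrinkage% = ((L_before - L_after) / L_before) * 100
Step 1: Shrinkage = 42 - 39.5 = 2.5 cm
Step 2: Shrinkage% = (2.5 / 42) * 100
Step 3: Shrinkage% = 0.059524 * 100 = 5.9524% ≈ 6.0%

6.0%


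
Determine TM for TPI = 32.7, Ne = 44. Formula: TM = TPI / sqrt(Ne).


Formula: TM = TPI / sqrt(Ne)
Step 1: sqrt(Ne) = sqrt(44) = 6.6332
Step 2: TM = 32.7 / 6.6332 = 4.93

4.93 TM


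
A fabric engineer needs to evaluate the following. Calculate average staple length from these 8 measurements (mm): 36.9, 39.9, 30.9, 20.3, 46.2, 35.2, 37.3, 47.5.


Formula: Mean = sum of lengths / count
Sum = 36.9 + 39.9 + 30.9 + 20.3 + 46.2 + 35.2 + 37.3 + 47.5
Sum = 294.2 mm
Mean = 294.2 / 8 = 36.78 mm

36.78 mm


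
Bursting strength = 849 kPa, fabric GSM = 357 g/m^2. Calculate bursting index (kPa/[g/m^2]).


Formula: Bursting Index = Bursting Strength / Fabric GSM
BI = 849 kPa / 357 g/m^2
BI = 2.378 kPa/(g/m^2)

2.378 kPa/(g/m^2)


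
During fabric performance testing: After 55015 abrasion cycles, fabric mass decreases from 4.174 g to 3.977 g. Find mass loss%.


Formula: Mass loss% = ((m_before - m_after) / m_before) * 100
Step 1: Mass loss = 4.174 - 3.977 = 0.197 g
Step 2: Ratio = 0.197 / 4.174 = 0.0471969
Step 3: Mass loss% = 0.0471969 * 100 = 4.71969% ≈ 4.72%

4.72%


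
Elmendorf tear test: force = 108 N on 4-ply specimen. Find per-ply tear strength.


Formula: Per-ply strength = Total force / Number of plies
Per-ply = 108 N / 4
Per-ply = 27 N

27 N


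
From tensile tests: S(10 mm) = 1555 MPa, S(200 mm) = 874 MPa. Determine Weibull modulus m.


Formula: m = ln(L1/L2) / ln(S2/S1)
Step 1: ln(L1/L2) = ln(10/200) = -2.99573
Step 2: S2/S1 = 874/1555 = 0.56206
Step 3: ln(S2/S1) = ln(0.56206) = -0.57615
Step 4: m = -2.99573 / -0.57615 = 5.20

5.20 (Weibull m)


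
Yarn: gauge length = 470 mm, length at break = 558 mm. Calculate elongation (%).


Formula: Elongation (%) = ((L_break - L0) / L0) * 100
Step 1: Extension = 558 - 470 = 88 mm
Step 2: Elongation = (88 / 470) * 100
Step 3: Elongation = 0.187234 * 100 = 18.7234% ≈ 18.7%

18.7%


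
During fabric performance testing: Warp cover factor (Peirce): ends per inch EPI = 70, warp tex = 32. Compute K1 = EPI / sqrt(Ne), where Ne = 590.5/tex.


Formula: K1 = EPI / sqrt(Ne), with Ne = 590.5 / tex_warp
Step 1: Ne = 590.5 / 32 = 18.453
Step 2: sqrt(Ne) = sqrt(18.453) = 4.2957
Step 3: K1 = 70 / 4.2957 = 16.3

16.3


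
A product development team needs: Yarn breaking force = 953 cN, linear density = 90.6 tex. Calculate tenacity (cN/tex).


Formula: Tenacity = Breaking force / Linear density
Tenacity = 953 cN / 90.6 tex
Tenacity = 10.52 cN/tex

10.52 cN/tex


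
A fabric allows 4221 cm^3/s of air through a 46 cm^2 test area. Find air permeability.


Formula: Air Permeability = Airflow / Test Area
AP = 4221 cm^3/s / 46 cm^2
AP = 91.8 cm^3/s/cm^2

91.8 cm^3/s/cm^2


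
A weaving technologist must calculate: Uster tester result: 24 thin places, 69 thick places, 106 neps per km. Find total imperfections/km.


Formula: Total = thin places + thick places + neps
Total = 24 + 69 + 106
Total = 199 imperfections/km

199 imperfections/km


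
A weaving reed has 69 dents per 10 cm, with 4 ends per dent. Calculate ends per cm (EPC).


Formula: EPC = (dents per 10 cm * ends per dent) / 10
Step 1: Total ends per 10 cm = 69 * 4 = 276
Step 2: EPC = 276 / 10 = 27.6 ends/cm

27.6 ends/cm


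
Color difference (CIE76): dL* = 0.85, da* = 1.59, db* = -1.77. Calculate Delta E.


Formula: Delta E = sqrt(dL*^2 + da*^2 + db*^2)
Step 1: dL*^2 = 0.85^2 = 0.7225
Step 2: da*^2 = 1.59^2 = 2.5281
Step 3: db*^2 = (-1.77)^2 = 3.1329
Step 4: Sum = 0.7225 + 2.5281 + 3.1329 = 6.3835
Step 5: Delta E = sqrt(6.3835) = 2.53

2.53 Delta E


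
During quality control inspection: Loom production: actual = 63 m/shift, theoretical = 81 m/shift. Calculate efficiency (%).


Formula: Efficiency% = (Actual output / Theoretical output) * 100
Efficiency% = (63 / 81) * 100
Efficiency% = 0.777778 * 100 = 77.7778% ≈ 77.8%

77.8%


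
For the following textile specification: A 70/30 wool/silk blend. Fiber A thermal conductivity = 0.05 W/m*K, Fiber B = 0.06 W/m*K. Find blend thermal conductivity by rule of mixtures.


Formula: Blend property = (fraction_A * property_A) + (fraction_B * property_B)
Step 1: Contribution A = 70/100 * 0.05 W/m*K = 0.035 W/m*K
Step 2: Contribution B = 30/100 * 0.06 W/m*K = 0.018 W/m*K
Step 3: Blend thermal conductivity = 0.035 + 0.018 = 0.053 W/m*K

0.053 W/m*K


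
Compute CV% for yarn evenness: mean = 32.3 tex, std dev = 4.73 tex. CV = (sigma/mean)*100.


Formula: CV% = (standard deviation / mean) * 100
Step 1: Ratio = 4.73 / 32.3 = 0.14644
Step 2: CV% = 0.14644 * 100 = 14.644% ≈ 14.6%

14.6%


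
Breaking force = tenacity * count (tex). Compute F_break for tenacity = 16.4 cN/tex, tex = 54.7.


Formula: Breaking force = Tenacity * Linear density
F = 16.4 cN/tex * 54.7 tex
F = 897.08 cN

897.08 cN


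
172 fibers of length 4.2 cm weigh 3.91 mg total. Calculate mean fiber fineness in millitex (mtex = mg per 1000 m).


Formula: fineness (mtex) = mass (mg) / total length (km) = (mass_mg / total_length_m) * 1000
Step 1: Convert fiber length: 4.2 cm = 0.042 m
Step 2: Total fiber length = 172 * 0.042 = 7.224 m
Step 3: Linear density = 3.91 mg / 7.224 m = 0.5413 mg/m
Step 4: fineness = 0.5413 * 1000 = 541.3 mtex

541.3 mtex


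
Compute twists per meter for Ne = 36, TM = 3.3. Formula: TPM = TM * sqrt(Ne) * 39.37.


Formula: TPM = TM * sqrt(Ne) * 39.37
Step 1: sqrt(Ne) = sqrt(36) = 6
Step 2: TM * sqrt(Ne) = 3.3 * 6 = 19.8
Step 3: TPM = 19.8 * 39.37 = 780 twists/m

780 twists/m


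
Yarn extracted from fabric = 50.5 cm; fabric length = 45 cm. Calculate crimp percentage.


Formula: Crimp% = ((L_yarn - L_fabric) / L_fabric) * 100
Step 1: Extension = 50.5 - 45 = 5.5 cm
Step 2: Crimp% = (5.5 / 45) * 100
Step 3: Crimp% = 0.122222 * 100 = 12.2222% ≈ 12.2%

12.2%


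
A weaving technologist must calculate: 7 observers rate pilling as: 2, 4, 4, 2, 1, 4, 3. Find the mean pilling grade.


Formula: Mean = sum / count
Sum = 2 + 4 + 4 + 2 + 1 + 4 + 3 = 20
Mean = 20 / 7 = 2.9

2.9


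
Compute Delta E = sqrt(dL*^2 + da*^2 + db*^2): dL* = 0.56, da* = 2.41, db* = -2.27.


Formula: Delta E = sqrt(dL*^2 + da*^2 + db*^2)
Step 1: dL*^2 = 0.56^2 = 0.3136
Step 2: da*^2 = 2.41^2 = 5.8081
Step 3: db*^2 = (-2.27)^2 = 5.1529
Step 4: Sum = 0.3136 + 5.8081 + 5.1529 = 11.2746
Step 5: Delta E = sqrt(11.2746) = 3.36

3.36 Delta E


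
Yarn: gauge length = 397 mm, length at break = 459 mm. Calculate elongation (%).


Formula: Elongation (%) = ((L_break - L0) / L0) * 100
Step 1: Extension = 459 - 397 = 62 mm
Step 2: Elongation = (62 / 397) * 100
Step 3: Elongation = 0.156171 * 100 = 15.6171% ≈ 15.6%

15.6%


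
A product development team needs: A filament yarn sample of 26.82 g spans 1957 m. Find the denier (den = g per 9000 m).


Formula: den = (mass_g / length_m) * 9000
Substituting: den = (26.82 / 1957) * 9000
Intermediate: 26.82 / 1957 = 0.01370465 g/m
den = 0.01370465 * 9000 = 123.3 denier

123.3 denier


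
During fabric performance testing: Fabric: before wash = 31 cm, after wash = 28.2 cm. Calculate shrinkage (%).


Formula: Shrinkage% = ((L_before - L_after) / L_before) * 100
Step 1: Shrinkage = 31 - 28.2 = 2.8 cm
Step 2: Shrinkage% = (2.8 / 31) * 100
Step 3: Shrinkage% = 0.090323 * 100 = 9.0323% ≈ 9.0%

9.0%


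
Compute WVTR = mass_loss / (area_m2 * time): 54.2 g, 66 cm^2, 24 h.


Formula: WVTR = mass_loss / (area * time)
Step 1: Convert area: 66 cm^2 = 0.0066 m^2
Step 2: WVTR = 54.2 g / (0.0066 m^2 * 24 h)
Step 3: WVTR = 54.2 / 0.1584 = 342.2 g/m^2/h

342.2 g/m^2/h


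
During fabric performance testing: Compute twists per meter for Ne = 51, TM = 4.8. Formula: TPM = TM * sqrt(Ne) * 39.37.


Formula: TPM = TM * sqrt(Ne) * 39.37
Step 1: sqrt(Ne) = sqrt(51) = 7.1414
Step 2: TM * sqrt(Ne) = 4.8 * 7.1414 = 34.2787
Step 3: TPM = 34.2787 * 39.37 = 1350 twists/m

1350 twists/m


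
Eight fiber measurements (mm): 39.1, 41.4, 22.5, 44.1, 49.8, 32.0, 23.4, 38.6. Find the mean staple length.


Formula: Mean = sum of lengths / count
Sum = 39.1 + 41.4 + 22.5 + 44.1 + 49.8 + 32.0 + 23.4 + 38.6
Sum = 290.9 mm
Mean = 290.9 / 8 = 36.36 mm

36.36 mm


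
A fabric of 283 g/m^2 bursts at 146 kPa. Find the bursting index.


Formula: Bursting Index = Bursting Strength / Fabric GSM
BI = 146 kPa / 283 g/m^2
BI = 0.516 kPa/(g/m^2)

0.516 kPa/(g/m^2)


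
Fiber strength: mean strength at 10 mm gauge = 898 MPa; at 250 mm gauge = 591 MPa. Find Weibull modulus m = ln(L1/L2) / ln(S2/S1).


Formula: m = ln(L1/L2) / ln(S2/S1)
Step 1: ln(L1/L2) = ln(10/250) = -3.21888
Step 2: S2/S1 = 591/898 = 0.65813
Step 3: ln(S2/S1) = ln(0.65813) = -0.41835
Step 4: m = -3.21888 / -0.41835 = 7.69

7.69 (Weibull m)


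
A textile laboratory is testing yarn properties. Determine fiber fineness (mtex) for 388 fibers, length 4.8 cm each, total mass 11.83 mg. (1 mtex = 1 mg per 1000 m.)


Formula: fineness (mtex) = mass (mg) / total length (km) = (mass_mg / total_length_m) * 1000
Step 1: Convert fiber length: 4.8 cm = 0.048 m
Step 2: Total fiber length = 388 * 0.048 = 18.624 m
Step 3: Linear density = 11.83 mg / 18.624 m = 0.6352 mg/m
Step 4: fineness = 0.6352 * 1000 = 635.2 mtex

635.2 mtex


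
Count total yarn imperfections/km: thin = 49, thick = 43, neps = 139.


Formula: Total = thin places + thick places + neps
Total = 49 + 43 + 139
Total = 231 imperfections/km

231 imperfections/km


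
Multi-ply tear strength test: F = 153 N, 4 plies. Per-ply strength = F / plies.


Formula: Per-ply strength = Total force / Number of plies
Per-ply = 153 N / 4
Per-ply = 38.25 N

38.25 N


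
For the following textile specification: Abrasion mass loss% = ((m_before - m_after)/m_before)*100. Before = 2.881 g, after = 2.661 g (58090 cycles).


Formula: Mass loss% = ((m_before - m_after) / m_before) * 100
Step 1: Mass loss = 2.881 - 2.661 = 0.22 g
Step 2: Ratio = 0.22 / 2.881 = 0.0763624
Step 3: Mass loss% = 0.0763624 * 100 = 7.63624% ≈ 7.64%

7.64%


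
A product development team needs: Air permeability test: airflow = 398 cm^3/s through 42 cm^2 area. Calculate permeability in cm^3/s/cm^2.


Formula: Air Permeability = Airflow / Test Area
AP = 398 cm^3/s / 42 cm^2
AP = 9.5 cm^3/s/cm^2

9.5 cm^3/s/cm^2


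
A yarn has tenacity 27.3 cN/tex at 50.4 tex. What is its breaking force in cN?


Formula: Breaking force = Tenacity * Linear density
F = 27.3 cN/tex * 50.4 tex
F = 1375.92 cN

1375.92 cN


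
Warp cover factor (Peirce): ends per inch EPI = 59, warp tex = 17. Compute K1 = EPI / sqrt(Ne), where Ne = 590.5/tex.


Formula: K1 = EPI / sqrt(Ne), with Ne = 590.5 / tex_warp
Step 1: Ne = 590.5 / 17 = 34.735
Step 2: sqrt(Ne) = sqrt(34.735) = 5.8936
Step 3: K1 = 59 / 5.8936 = 10.0

10.0


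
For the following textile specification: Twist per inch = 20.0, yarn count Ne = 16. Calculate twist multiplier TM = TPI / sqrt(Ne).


Formula: TM = TPI / sqrt(Ne)
Step 1: sqrt(Ne) = sqrt(16) = 4
Step 2: TM = 20.0 / 4 = 5.00

5.00 TM


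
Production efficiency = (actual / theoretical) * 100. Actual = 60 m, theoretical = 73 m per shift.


Formula: Efficiency% = (Actual output / Theoretical output) * 100
Efficiency% = (60 / 73) * 100
Efficiency% = 0.821918 * 100 = 82.1918% ≈ 82.2%

82.2%


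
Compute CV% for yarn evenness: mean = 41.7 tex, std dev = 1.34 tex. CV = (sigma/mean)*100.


Formula: CV% = (standard deviation / mean) * 100
Step 1: Ratio = 1.34 / 41.7 = 0.032134
Step 2: CV% = 0.032134 * 100 = 3.2134% ≈ 3.2%

3.2%


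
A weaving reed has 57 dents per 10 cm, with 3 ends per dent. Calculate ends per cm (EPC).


Formula: EPC = (dents per 10 cm * ends per dent) / 10
Step 1: Total ends per 10 cm = 57 * 3 = 171
Step 2: EPC = 171 / 10 = 17.1 ends/cm

17.1 ends/cm


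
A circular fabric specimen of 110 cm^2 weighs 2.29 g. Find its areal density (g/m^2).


Formula: GSM = mass_g / area_m2
Step 1: Convert area: 110 cm^2 = 110 / 10000 = 0.011 m^2
Step 2: GSM = 2.29 g / 0.011 m^2 = 208.2 g/m^2

208.2 g/m^2


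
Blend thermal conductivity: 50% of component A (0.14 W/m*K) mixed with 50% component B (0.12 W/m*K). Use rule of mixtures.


Formula: Blend property = (fraction_A * property_A) + (fraction_B * property_B)
Step 1: Contribution A = 50/100 * 0.14 W/m*K = 0.07 W/m*K
Step 2: Contribution B = 50/100 * 0.12 W/m*K = 0.06 W/m*K
Step 3: Blend thermal conductivity = 0.07 + 0.06 = 0.13 W/m*K

0.13 W/m*K


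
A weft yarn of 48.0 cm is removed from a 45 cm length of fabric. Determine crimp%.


Formula: Crimp% = ((L_yarn - L_fabric) / L_fabric) * 100
Step 1: Extension = 48.0 - 45 = 3.0 cm
Step 2: Crimp% = (3.0 / 45) * 100
Step 3: Crimp% = 0.066667 * 100 = 6.6667% ≈ 6.7%

6.7%


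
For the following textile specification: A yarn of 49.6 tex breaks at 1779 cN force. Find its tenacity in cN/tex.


Formula: Tenacity = Breaking force / Linear density
Tenacity = 1779 cN / 49.6 tex
Tenacity = 35.87 cN/tex

35.87 cN/tex


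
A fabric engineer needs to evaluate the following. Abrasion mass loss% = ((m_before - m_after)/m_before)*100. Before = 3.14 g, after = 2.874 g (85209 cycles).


Formula: Mass loss% = ((m_before - m_after) / m_before) * 100
Step 1: Mass loss = 3.14 - 2.874 = 0.266 g
Step 2: Ratio = 0.266 / 3.14 = 0.0847134
Step 3: Mass loss% = 0.0847134 * 100 = 8.47134% ≈ 8.47%

8.47%


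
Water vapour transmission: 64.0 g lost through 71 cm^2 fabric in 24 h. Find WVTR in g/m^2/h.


Formula: WVTR = mass_loss / (area * time)
Step 1: Convert area: 71 cm^2 = 0.0071 m^2
Step 2: WVTR = 64.0 g / (0.0071 m^2 * 24 h)
Step 3: WVTR = 64.0 / 0.1704 = 375.6 g/m^2/h

375.6 g/m^2/h


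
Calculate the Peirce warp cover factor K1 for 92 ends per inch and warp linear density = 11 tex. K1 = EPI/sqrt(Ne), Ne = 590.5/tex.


Formula: K1 = EPI / sqrt(Ne), with Ne = 590.5 / tex_warp
Step 1: Ne = 590.5 / 11 = 53.682
Step 2: sqrt(Ne) = sqrt(53.682) = 7.3268
Step 3: K1 = 92 / 7.3268 = 12.6

12.6


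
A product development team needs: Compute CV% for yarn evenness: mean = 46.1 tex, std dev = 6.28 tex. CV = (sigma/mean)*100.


Formula: CV% = (standard deviation / mean) * 100
Step 1: Ratio = 6.28 / 46.1 = 0.136226
Step 2: CV% = 0.136226 * 100 = 13.6226% ≈ 13.6%

13.6%


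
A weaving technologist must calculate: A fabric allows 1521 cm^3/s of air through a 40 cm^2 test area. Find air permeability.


Formula: Air Permeability = Airflow / Test Area
AP = 1521 cm^3/s / 40 cm^2
AP = 38.0 cm^3/s/cm^2

38.0 cm^3/s/cm^2


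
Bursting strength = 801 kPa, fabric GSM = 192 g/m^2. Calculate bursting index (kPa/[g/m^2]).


Formula: Bursting Index = Bursting Strength / Fabric GSM
BI = 801 kPa / 192 g/m^2
BI = 4.172 kPa/(g/m^2)

4.172 kPa/(g/m^2)


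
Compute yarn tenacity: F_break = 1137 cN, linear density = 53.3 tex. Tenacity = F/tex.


Formula: Tenacity = Breaking force / Linear density
Tenacity = 1137 cN / 53.3 tex
Tenacity = 21.33 cN/tex

21.33 cN/tex


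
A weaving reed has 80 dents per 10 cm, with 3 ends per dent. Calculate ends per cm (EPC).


Formula: EPC = (dents per 10 cm * ends per dent) / 10
Step 1: Total ends per 10 cm = 80 * 3 = 240
Step 2: EPC = 240 / 10 = 24.0 ends/cm

24.0 ends/cm


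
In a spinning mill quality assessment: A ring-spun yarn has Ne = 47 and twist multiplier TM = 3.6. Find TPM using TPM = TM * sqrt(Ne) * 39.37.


Formula: TPM = TM * sqrt(Ne) * 39.37
Step 1: sqrt(Ne) = sqrt(47) = 6.8557
Step 2: TM * sqrt(Ne) = 3.6 * 6.8557 = 24.6805
Step 3: TPM = 24.6805 * 39.37 = 972 twists/m

972 twists/m


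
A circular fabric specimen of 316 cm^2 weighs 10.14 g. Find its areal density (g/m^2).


Formula: GSM = mass_g / area_m2
Step 1: Convert area: 316 cm^2 = 316 / 10000 = 0.0316 m^2
Step 2: GSM = 10.14 g / 0.0316 m^2 = 320.9 g/m^2

320.9 g/m^2


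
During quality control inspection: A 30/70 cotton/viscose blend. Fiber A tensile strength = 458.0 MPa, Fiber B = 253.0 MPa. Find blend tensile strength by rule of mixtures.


Formula: Blend property = (fraction_A * property_A) + (fraction_B * property_B)
Step 1: Contribution A = 30/100 * 458.0 MPa = 137.4 MPa
Step 2: Contribution B = 70/100 * 253.0 MPa = 177.1 MPa
Step 3: Blend tensile strength = 137.4 + 177.1 = 314.5 MPa

314.5 MPa


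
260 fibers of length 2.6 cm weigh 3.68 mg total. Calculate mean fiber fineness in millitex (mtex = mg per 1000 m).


Formula: fineness (mtex) = mass (mg) / total length (km) = (mass_mg / total_length_m) * 1000
Step 1: Convert fiber length: 2.6 cm = 0.026 m
Step 2: Total fiber length = 260 * 0.026 = 6.76 m
Step 3: Linear density = 3.68 mg / 6.76 m = 0.5444 mg/m
Step 4: fineness = 0.5444 * 1000 = 544.4 mtex

544.4 mtex


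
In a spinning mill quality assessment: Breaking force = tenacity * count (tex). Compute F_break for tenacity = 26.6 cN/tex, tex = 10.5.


Formula: Breaking force = Tenacity * Linear density
F = 26.6 cN/tex * 10.5 tex
F = 279.30 cN

279.30 cN


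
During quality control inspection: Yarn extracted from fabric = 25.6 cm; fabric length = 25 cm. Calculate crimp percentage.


Formula: Crimp% = ((L_yarn - L_fabric) / L_fabric) * 100
Step 1: Extension = 25.6 - 25 = 0.6 cm
Step 2: Crimp% = (0.6 / 25) * 100
Step 3: Crimp% = 0.024 * 100 = 2.4%

2.4%


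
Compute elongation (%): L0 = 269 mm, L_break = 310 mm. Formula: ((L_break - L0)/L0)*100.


Formula: Elongation (%) = ((L_break - L0) / L0) * 100
Step 1: Extension = 310 - 269 = 41 mm
Step 2: Elongation = (41 / 269) * 100
Step 3: Elongation = 0.152416 * 100 = 15.2416% ≈ 15.2%

15.2%


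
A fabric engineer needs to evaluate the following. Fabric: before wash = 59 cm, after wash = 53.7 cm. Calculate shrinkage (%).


Formula: Shrinkage% = ((L_before - L_after) / L_before) * 100
Step 1: Shrinkage = 59 - 53.7 = 5.3 cm
Step 2: Shrinkage% = (5.3 / 59) * 100
Step 3: Shrinkage% = 0.089831 * 100 = 8.9831% ≈ 9.0%

9.0%


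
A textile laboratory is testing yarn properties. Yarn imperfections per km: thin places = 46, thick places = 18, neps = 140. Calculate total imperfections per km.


Formula: Total = thin places + thick places + neps
Total = 46 + 18 + 140
Total = 204 imperfections/km

204 imperfections/km


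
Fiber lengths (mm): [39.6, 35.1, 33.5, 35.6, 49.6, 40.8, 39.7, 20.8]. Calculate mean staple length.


Formula: Mean = sum of lengths / count
Sum = 39.6 + 35.1 + 33.5 + 35.6 + 49.6 + 40.8 + 39.7 + 20.8
Sum = 294.7 mm
Mean = 294.7 / 8 = 36.84 mm

36.84 mm


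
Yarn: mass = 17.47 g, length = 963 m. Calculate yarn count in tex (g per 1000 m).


Formula: Tex = (mass_g / length_m) * 1000
Substituting: Tex = (17.47 / 963) * 1000
Intermediate: 17.47 / 963 = 0.01814123 g/m
Tex = 0.01814123 * 1000 = 18.14 tex

18.14 tex


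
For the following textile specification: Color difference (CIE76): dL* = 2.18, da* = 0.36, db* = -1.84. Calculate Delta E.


Formula: Delta E = sqrt(dL*^2 + da*^2 + db*^2)
Step 1: dL*^2 = 2.18^2 = 4.7524
Step 2: da*^2 = 0.36^2 = 0.1296
Step 3: db*^2 = (-1.84)^2 = 3.3856
Step 4: Sum = 4.7524 + 0.1296 + 3.3856 = 8.2676
Step 5: Delta E = sqrt(8.2676) = 2.88

2.88 Delta E


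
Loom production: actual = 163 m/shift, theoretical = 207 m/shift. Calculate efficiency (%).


Formula: Efficiency% = (Actual output / Theoretical output) * 100
Efficiency% = (163 / 207) * 100
Efficiency% = 0.78744 * 100 = 78.744% ≈ 78.7%

78.7%


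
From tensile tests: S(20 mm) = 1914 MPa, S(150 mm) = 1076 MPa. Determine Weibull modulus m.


Formula: m = ln(L1/L2) / ln(S2/S1)
Step 1: ln(L1/L2) = ln(20/150) = -2.01490
Step 2: S2/S1 = 1076/1914 = 0.56217
Step 3: ln(S2/S1) = ln(0.56217) = -0.57595
Step 4: m = -2.01490 / -0.57595 = 3.50

3.50 (Weibull m)


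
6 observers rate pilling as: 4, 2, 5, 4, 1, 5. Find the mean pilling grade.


Formula: Mean = sum / count
Sum = 4 + 2 + 5 + 4 + 1 + 5 = 21
Mean = 21 / 6 = 3.5

3.5


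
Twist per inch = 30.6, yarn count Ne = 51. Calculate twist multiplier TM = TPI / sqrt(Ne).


Formula: TM = TPI / sqrt(Ne)
Step 1: sqrt(Ne) = sqrt(51) = 7.1414
Step 2: TM = 30.6 / 7.1414 = 4.28

4.28 TM


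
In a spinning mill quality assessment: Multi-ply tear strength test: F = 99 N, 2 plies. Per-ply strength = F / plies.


Formula: Per-ply strength = Total force / Number of plies
Per-ply = 99 N / 2
Per-ply = 49.5 N

49.5 N


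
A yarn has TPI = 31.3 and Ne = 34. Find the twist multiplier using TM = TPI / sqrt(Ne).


Formula: TM = TPI / sqrt(Ne)
Step 1: sqrt(Ne) = sqrt(34) = 5.831
Step 2: TM = 31.3 / 5.831 = 5.37

5.37 TM


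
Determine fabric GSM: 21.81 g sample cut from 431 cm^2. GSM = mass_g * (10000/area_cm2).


Formula: GSM = mass_g / area_m2
Step 1: Convert area: 431 cm^2 = 431 / 10000 = 0.0431 m^2
Step 2: GSM = 21.81 g / 0.0431 m^2 = 506.0 g/m^2

506.0 g/m^2


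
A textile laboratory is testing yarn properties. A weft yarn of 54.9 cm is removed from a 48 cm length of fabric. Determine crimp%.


Formula: Crimp% = ((L_yarn - L_fabric) / L_fabric) * 100
Step 1: Extension = 54.9 - 48 = 6.9 cm
Step 2: Crimp% = (6.9 / 48) * 100
Step 3: Crimp% = 0.14375 * 100 = 14.375% ≈ 14.4%

14.4%


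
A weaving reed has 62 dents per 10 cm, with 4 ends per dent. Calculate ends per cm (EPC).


Formula: EPC = (dents per 10 cm * ends per dent) / 10
Step 1: Total ends per 10 cm = 62 * 4 = 248
Step 2: EPC = 248 / 10 = 24.8 ends/cm

24.8 ends/cm


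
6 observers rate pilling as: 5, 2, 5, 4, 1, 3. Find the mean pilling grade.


Formula: Mean = sum / count
Sum = 5 + 2 + 5 + 4 + 1 + 3 = 20
Mean = 20 / 6 = 3.3

3.3


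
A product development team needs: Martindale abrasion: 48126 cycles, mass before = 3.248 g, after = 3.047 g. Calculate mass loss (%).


Formula: Mass loss% = ((m_before - m_after) / m_before) * 100
Step 1: Mass loss = 3.248 - 3.047 = 0.201 g
Step 2: Ratio = 0.201 / 3.248 = 0.0618842
Step 3: Mass loss% = 0.0618842 * 100 = 6.18842% ≈ 6.19%

6.19%


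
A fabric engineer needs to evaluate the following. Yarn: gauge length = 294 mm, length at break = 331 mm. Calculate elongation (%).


Formula: Elongation (%) = ((L_break - L0) / L0) * 100
Step 1: Extension = 331 - 294 = 37 mm
Step 2: Elongation = (37 / 294) * 100
Step 3: Elongation = 0.12585 * 100 = 12.585% ≈ 12.6%

12.6%


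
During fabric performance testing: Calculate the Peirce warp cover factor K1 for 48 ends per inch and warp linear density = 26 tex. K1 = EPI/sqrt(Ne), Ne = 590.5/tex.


Formula: K1 = EPI / sqrt(Ne), with Ne = 590.5 / tex_warp
Step 1: Ne = 590.5 / 26 = 22.712
Step 2: sqrt(Ne) = sqrt(22.712) = 4.7657
Step 3: K1 = 48 / 4.7657 = 10.1

10.1


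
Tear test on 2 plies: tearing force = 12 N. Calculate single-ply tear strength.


Formula: Per-ply strength = Total force / Number of plies
Per-ply = 12 N / 2
Per-ply = 6 N

6 N


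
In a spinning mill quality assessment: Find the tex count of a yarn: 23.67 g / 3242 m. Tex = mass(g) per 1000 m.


Formula: Tex = (mass_g / length_m) * 1000
Substituting: Tex = (23.67 / 3242) * 1000
Intermediate: 23.67 / 3242 = 0.00730105 g/m
Tex = 0.00730105 * 1000 = 7.30 tex

7.30 tex


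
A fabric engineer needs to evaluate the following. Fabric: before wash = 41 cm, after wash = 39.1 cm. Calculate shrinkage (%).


Formula: Shrinkage% = ((L_before - L_after) / L_before) * 100
Step 1: Shrinkage = 41 - 39.1 = 1.9 cm
Step 2: Shrinkage% = (1.9 / 41) * 100
Step 3: Shrinkage% = 0.046341 * 100 = 4.6341% ≈ 4.6%

4.6%


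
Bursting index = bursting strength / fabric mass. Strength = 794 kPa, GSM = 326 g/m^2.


Formula: Bursting Index = Bursting Strength / Fabric GSM
BI = 794 kPa / 326 g/m^2
BI = 2.436 kPa/(g/m^2)

2.436 kPa/(g/m^2)


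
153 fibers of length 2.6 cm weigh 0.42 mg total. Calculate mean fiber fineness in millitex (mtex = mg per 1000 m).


Formula: fineness (mtex) = mass (mg) / total length (km) = (mass_mg / total_length_m) * 1000
Step 1: Convert fiber length: 2.6 cm = 0.026 m
Step 2: Total fiber length = 153 * 0.026 = 3.978 m
Step 3: Linear density = 0.42 mg / 3.978 m = 0.1056 mg/m
Step 4: fineness = 0.1056 * 1000 = 105.6 mtex

105.6 mtex


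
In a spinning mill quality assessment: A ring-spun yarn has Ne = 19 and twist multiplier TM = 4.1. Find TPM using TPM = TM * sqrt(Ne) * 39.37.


Formula: TPM = TM * sqrt(Ne) * 39.37
Step 1: sqrt(Ne) = sqrt(19) = 4.3589
Step 2: TM * sqrt(Ne) = 4.1 * 4.3589 = 17.8715
Step 3: TPM = 17.8715 * 39.37 = 704 twists/m

704 twists/m


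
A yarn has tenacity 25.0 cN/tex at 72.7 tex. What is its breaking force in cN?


Formula: Breaking force = Tenacity * Linear density
F = 25.0 cN/tex * 72.7 tex
F = 1817.50 cN

1817.50 cN


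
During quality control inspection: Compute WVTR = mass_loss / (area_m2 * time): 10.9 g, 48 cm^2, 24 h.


Formula: WVTR = mass_loss / (area * time)
Step 1: Convert area: 48 cm^2 = 0.0048 m^2
Step 2: WVTR = 10.9 g / (0.0048 m^2 * 24 h)
Step 3: WVTR = 10.9 / 0.1152 = 94.6 g/m^2/h

94.6 g/m^2/h


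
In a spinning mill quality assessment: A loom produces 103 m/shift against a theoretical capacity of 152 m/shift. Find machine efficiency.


Formula: Efficiency% = (Actual output / Theoretical output) * 100
Efficiency% = (103 / 152) * 100
Efficiency% = 0.677632 * 100 = 67.7632% ≈ 67.8%

67.8%


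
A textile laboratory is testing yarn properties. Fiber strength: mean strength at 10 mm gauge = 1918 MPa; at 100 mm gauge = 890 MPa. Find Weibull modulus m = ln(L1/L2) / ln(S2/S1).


Formula: m = ln(L1/L2) / ln(S2/S1)
Step 1: ln(L1/L2) = ln(10/100) = -2.30259
Step 2: S2/S1 = 890/1918 = 0.46403
Step 3: ln(S2/S1) = ln(0.46403) = -0.76781
Step 4: m = -2.30259 / -0.76781 = 3.00

3.00 (Weibull m)


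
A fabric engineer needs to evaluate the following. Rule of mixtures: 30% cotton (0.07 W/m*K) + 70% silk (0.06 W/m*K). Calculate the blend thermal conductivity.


Formula: Blend property = (fraction_A * property_A) + (fraction_B * property_B)
Step 1: Contribution A = 30/100 * 0.07 W/m*K = 0.021 W/m*K
Step 2: Contribution B = 70/100 * 0.06 W/m*K = 0.042 W/m*K
Step 3: Blend thermal conductivity = 0.021 + 0.042 = 0.063 W/m*K

0.063 W/m*K


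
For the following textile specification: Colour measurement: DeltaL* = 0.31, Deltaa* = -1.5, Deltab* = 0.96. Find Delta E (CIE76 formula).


Formula: Delta E = sqrt(dL*^2 + da*^2 + db*^2)
Step 1: dL*^2 = 0.31^2 = 0.0961
Step 2: da*^2 = (-1.5)^2 = 2.25
Step 3: db*^2 = 0.96^2 = 0.9216
Step 4: Sum = 0.0961 + 2.25 + 0.9216 = 3.2677
Step 5: Delta E = sqrt(3.2677) = 1.81

1.81 Delta E


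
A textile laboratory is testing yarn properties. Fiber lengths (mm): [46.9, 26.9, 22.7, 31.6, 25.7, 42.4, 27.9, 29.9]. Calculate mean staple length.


Formula: Mean = sum of lengths / count
Sum = 46.9 + 26.9 + 22.7 + 31.6 + 25.7 + 42.4 + 27.9 + 29.9
Sum = 254.0 mm
Mean = 254.0 / 8 = 31.75 mm

31.75 mm


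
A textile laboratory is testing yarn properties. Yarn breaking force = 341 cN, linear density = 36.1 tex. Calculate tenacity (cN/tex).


Formula: Tenacity = Breaking force / Linear density
Tenacity = 341 cN / 36.1 tex
Tenacity = 9.45 cN/tex

9.45 cN/tex


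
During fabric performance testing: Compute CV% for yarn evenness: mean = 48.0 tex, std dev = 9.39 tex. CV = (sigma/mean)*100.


Formula: CV% = (standard deviation / mean) * 100
Step 1: Ratio = 9.39 / 48.0 = 0.195625
Step 2: CV% = 0.195625 * 100 = 19.5625% ≈ 19.6%

19.6%


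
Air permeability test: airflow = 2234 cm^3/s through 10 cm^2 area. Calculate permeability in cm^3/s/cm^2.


Formula: Air Permeability = Airflow / Test Area
AP = 2234 cm^3/s / 10 cm^2
AP = 223.4 cm^3/s/cm^2

223.4 cm^3/s/cm^2


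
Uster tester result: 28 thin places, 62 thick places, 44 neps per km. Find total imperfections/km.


Formula: Total = thin places + thick places + neps
Total = 28 + 62 + 44
Total = 134 imperfections/km

134 imperfections/km


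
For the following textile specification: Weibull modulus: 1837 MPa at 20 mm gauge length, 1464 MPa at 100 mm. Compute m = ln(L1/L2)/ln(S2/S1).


Formula: m = ln(L1/L2) / ln(S2/S1)
Step 1: ln(L1/L2) = ln(20/100) = -1.60944
Step 2: S2/S1 = 1464/1837 = 0.79695
Step 3: ln(S2/S1) = ln(0.79695) = -0.22696
Step 4: m = -1.60944 / -0.22696 = 7.09

7.09 (Weibull m)


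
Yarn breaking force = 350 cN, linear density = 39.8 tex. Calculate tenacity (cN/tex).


Formula: Tenacity = Breaking force / Linear density
Tenacity = 350 cN / 39.8 tex
Tenacity = 8.79 cN/tex

8.79 cN/tex


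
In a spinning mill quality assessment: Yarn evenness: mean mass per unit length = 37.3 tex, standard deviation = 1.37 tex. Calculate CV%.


Formula: CV% = (standard deviation / mean) * 100
Step 1: Ratio = 1.37 / 37.3 = 0.036729
Step 2: CV% = 0.036729 * 100 = 3.6729% ≈ 3.7%

3.7%


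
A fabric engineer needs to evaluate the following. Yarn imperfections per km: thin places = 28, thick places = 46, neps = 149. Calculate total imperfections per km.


Formula: Total = thin places + thick places + neps
Total = 28 + 46 + 149
Total = 223 imperfections/km

223 imperfections/km


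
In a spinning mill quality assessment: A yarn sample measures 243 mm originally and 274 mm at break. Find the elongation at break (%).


Formula: Elongation (%) = ((L_break - L0) / L0) * 100
Step 1: Extension = 274 - 243 = 31 mm
Step 2: Elongation = (31 / 243) * 100
Step 3: Elongation = 0.127572 * 100 = 12.7572% ≈ 12.8%

12.8%


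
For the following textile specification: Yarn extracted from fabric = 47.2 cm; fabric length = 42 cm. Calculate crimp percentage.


Formula: Crimp% = ((L_yarn - L_fabric) / L_fabric) * 100
Step 1: Extension = 47.2 - 42 = 5.2 cm
Step 2: Crimp% = (5.2 / 42) * 100
Step 3: Crimp% = 0.12381 * 100 = 12.381% ≈ 12.4%

12.4%


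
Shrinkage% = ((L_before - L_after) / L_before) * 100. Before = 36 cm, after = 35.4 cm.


Formula: Shrinkage% = ((L_before - L_after) / L_before) * 100
Step 1: Shrinkage = 36 - 35.4 = 0.6 cm
Step 2: Shrinkage% = (0.6 / 36) * 100
Step 3: Shrinkage% = 0.016667 * 100 = 1.6667% ≈ 1.7%

1.7%


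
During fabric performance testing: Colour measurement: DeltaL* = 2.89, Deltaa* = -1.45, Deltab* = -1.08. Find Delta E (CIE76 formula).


Formula: Delta E = sqrt(dL*^2 + da*^2 + db*^2)
Step 1: dL*^2 = 2.89^2 = 8.3521
Step 2: da*^2 = (-1.45)^2 = 2.1025
Step 3: db*^2 = (-1.08)^2 = 1.1664
Step 4: Sum = 8.3521 + 2.1025 + 1.1664 = 11.621
Step 5: Delta E = sqrt(11.621) = 3.41

3.41 Delta E


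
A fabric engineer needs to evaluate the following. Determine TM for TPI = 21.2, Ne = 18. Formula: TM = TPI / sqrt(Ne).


Formula: TM = TPI / sqrt(Ne)
Step 1: sqrt(Ne) = sqrt(18) = 4.2426
Step 2: TM = 21.2 / 4.2426 = 5.00

5.00 TM


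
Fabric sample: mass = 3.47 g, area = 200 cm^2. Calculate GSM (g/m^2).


Formula: GSM = mass_g / area_m2
Step 1: Convert area: 200 cm^2 = 200 / 10000 = 0.02 m^2
Step 2: GSM = 3.47 g / 0.02 m^2 = 173.5 g/m^2

173.5 g/m^2


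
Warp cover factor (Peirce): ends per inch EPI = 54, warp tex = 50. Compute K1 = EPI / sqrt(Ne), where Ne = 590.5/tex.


Formula: K1 = EPI / sqrt(Ne), with Ne = 590.5 / tex_warp
Step 1: Ne = 590.5 / 50 = 11.81
Step 2: sqrt(Ne) = sqrt(11.81) = 3.4366
Step 3: K1 = 54 / 3.4366 = 15.7

15.7


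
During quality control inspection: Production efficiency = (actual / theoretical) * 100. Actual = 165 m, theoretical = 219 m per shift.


Formula: Efficiency% = (Actual output / Theoretical output) * 100
Efficiency% = (165 / 219) * 100
Efficiency% = 0.753425 * 100 = 75.3425% ≈ 75.3%

75.3%


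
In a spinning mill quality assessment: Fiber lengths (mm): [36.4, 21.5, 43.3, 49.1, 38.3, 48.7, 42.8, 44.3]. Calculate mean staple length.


Formula: Mean = sum of lengths / count
Sum = 36.4 + 21.5 + 43.3 + 49.1 + 38.3 + 48.7 + 42.8 + 44.3
Sum = 324.4 mm
Mean = 324.4 / 8 = 40.55 mm

40.55 mm
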